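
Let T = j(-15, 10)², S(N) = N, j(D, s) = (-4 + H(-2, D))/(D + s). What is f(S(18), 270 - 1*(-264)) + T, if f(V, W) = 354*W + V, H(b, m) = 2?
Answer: 4726354/25 ≈ 1.8905e+5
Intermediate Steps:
j(D, s) = -2/(D + s) (j(D, s) = (-4 + 2)/(D + s) = -2/(D + s))
T = 4/25 (T = (-2/(-15 + 10))² = (-2/(-5))² = (-2*(-⅕))² = (⅖)² = 4/25 ≈ 0.16000)
f(V, W) = V + 354*W
f(S(18), 270 - 1*(-264)) + T = (18 + 354*(270 - 1*(-264))) + 4/25 = (18 + 354*(270 + 264)) + 4/25 = (18 + 354*534) + 4/25 = (18 + 189036) + 4/25 = 189054 + 4/25 = 4726354/25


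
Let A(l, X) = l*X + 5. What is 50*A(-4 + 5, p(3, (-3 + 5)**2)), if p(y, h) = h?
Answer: 450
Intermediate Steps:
A(l, X) = 5 + X*l (A(l, X) = X*l + 5 = 5 + X*l)
50*A(-4 + 5, p(3, (-3 + 5)**2)) = 50*(5 + (-3 + 5)**2*(-4 + 5)) = 50*(5 + 2**2*1) = 50*(5 + 4*1) = 50*(5 + 4) = 50*9 = 450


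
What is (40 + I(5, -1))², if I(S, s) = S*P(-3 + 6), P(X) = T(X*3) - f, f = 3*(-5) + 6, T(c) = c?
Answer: 16900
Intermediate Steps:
f = -9 (f = -15 + 6 = -9)
P(X) = 9 + 3*X (P(X) = X*3 - 1*(-9) = 3*X + 9 = 9 + 3*X)
I(S, s) = 18*S (I(S, s) = S*(9 + 3*(-3 + 6)) = S*(9 + 3*3) = S*(9 + 9) = S*18 = 18*S)
(40 + I(5, -1))² = (40 + 18*5)² = (40 + 90)² = 130² = 16900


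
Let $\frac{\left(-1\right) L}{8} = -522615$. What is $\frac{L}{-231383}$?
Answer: $- \frac{4180920}{231383} \approx -18.069$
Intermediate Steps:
$L = 4180920$ ($L = \left(-8\right) \left(-522615\right) = 4180920$)
$\frac{L}{-231383} = \frac{4180920}{-231383} = 4180920 \left(- \frac{1}{231383}\right) = - \frac{4180920}{231383}$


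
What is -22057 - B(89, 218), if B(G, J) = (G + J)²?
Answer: -116306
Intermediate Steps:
-22057 - B(89, 218) = -22057 - (89 + 218)² = -22057 - 1*307² = -22057 - 1*94249 = -22057 - 94249 = -116306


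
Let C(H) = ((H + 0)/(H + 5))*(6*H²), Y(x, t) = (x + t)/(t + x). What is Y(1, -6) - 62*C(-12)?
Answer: -642809/7 ≈ -91830.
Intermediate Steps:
Y(x, t) = 1 (Y(x, t) = (t + x)/(t + x) = 1)
C(H) = 6*H³/(5 + H) (C(H) = (H/(5 + H))*(6*H²) = 6*H³/(5 + H))
Y(1, -6) - 62*C(-12) = 1 - 372*(-12)³/(5 - 12) = 1 - 372*(-1728)/(-7) = 1 - 372*(-1728)*(-1)/7 = 1 - 62*10368/7 = 1 - 642816/7 = -642809/7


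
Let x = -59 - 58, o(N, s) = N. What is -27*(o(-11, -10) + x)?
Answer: 3456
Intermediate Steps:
x = -117
-27*(o(-11, -10) + x) = -27*(-11 - 117) = -27*(-128) = 3456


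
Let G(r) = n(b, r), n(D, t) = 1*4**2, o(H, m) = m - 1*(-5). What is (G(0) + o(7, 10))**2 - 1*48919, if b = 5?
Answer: -47958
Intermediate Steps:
o(H, m) = 5 + m (o(H, m) = m + 5 = 5 + m)
n(D, t) = 16 (n(D, t) = 1*16 = 16)
G(r) = 16
(G(0) + o(7, 10))**2 - 1*48919 = (16 + (5 + 10))**2 - 1*48919 = (16 + 15)**2 - 48919 = 31**2 - 48919 = 961 - 48919 = -47958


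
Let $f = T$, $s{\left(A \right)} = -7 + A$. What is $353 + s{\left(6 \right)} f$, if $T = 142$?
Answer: $211$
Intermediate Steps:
$f = 142$
$353 + s{\left(6 \right)} f = 353 + \left(-7 + 6\right) 142 = 353 - 142 = 211$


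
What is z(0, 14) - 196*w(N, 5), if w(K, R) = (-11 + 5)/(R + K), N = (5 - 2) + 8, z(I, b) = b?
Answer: 175/2 ≈ 87.500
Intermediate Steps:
N = 11 (N = 3 + 8 = 11)
w(K, R) = -6/(K + R)
z(0, 14) - 196*w(N, 5) = 14 - (-1176)/(11 + 5) = 14 - (-1176)/16 = 14 - 196*(-3/8) = 14 + 147/2 = 175/2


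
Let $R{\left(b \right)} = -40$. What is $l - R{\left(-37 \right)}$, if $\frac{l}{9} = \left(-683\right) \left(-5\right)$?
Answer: $30775$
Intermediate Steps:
$l = 30735$ ($l = 9 \left(\left(-683\right) \left(-5\right)\right) = 9 \cdot 3415 = 30735$)
$l - R{\left(-37 \right)} = 30735 - -40 = 30735 + 40 = 30775$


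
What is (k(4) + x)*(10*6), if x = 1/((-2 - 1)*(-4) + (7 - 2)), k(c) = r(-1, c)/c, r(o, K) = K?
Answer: 1080/17 ≈ 63.529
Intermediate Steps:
k(c) = 1 (k(c) = c/c = 1)
x = 1/17 (x = 1/(-3*(-4) + 5) = 1/(12 + 5) = 1/17 ≈ 0.058824)
(k(4) + x)*(10*6) = (1 + 1/17)*(10*6) = (18/17)*60 = 1080/17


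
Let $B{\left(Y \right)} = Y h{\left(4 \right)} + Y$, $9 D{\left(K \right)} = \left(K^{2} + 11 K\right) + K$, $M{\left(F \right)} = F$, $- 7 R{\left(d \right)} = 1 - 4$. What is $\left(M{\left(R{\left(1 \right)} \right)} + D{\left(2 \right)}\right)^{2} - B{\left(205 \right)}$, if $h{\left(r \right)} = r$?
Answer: $- \frac{4018496}{3969} \approx -1012.5$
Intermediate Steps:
$R{\left(d \right)} = \frac{3}{7}$ ($R{\left(d \right)} = - \frac{1 - 4}{7} = \left(- \frac{1}{7}\right) \left(-3\right) = \frac{3}{7}$)
$D{\left(K \right)} = \frac{K^{2}}{9} + \frac{4 K}{3}$ ($D{\left(K \right)} = \frac{\left(K^{2} + 11 K\right) + K}{9} = \frac{K^{2} + 12 K}{9} = \frac{K^{2}}{9} + \frac{4 K}{3}$)
$B{\left(Y \right)} = 5 Y$ ($B{\left(Y \right)} = Y 4 + Y = 4 Y + Y = 5 Y$)
$\left(M{\left(R{\left(1 \right)} \right)} + D{\left(2 \right)}\right)^{2} - B{\left(205 \right)} = \left(\frac{3}{7} + \frac{1}{9} \cdot 2 \left(12 + 2\right)\right)^{2} - 5 \cdot 205 = \left(\frac{3}{7} + \frac{1}{9} \cdot 2 \cdot 14\right)^{2} - 1025 = \left(\frac{3}{7} + \frac{28}{9}\right)^{2} - 1025 = \left(\frac{223}{63}\right)^{2} - 1025 = \frac{49729}{3969} - 1025 = - \frac{4018496}{3969}$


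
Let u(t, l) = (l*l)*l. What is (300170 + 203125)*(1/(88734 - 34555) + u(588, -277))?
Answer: -579552665977639770/54179 ≈ -1.0697e+13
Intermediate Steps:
u(t, l) = l³ (u(t, l) = l²*l = l³)
(300170 + 203125)*(1/(88734 - 34555) + u(588, -277)) = (300170 + 203125)*(1/(88734 - 34555) + (-277)³) = 503295*(1/54179 - 21253933) = 503295*(-1151516836006/54179) = -579552665977639770/54179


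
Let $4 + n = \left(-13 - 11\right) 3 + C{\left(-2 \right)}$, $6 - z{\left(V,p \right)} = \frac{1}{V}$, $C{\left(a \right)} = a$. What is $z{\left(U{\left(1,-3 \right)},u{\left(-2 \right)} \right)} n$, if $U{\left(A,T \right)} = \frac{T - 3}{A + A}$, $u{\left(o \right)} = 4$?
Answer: $-494$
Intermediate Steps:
$U{\left(A,T \right)} = \frac{-3 + T}{2 A}$
$z{\left(V,p \right)} = 6 - \frac{1}{V}$
$n = -78$ ($n = -4 + \left(\left(-13 - 11\right) 3 - 2\right) = -4 - 74 = -78$)
$z{\left(U{\left(1,-3 \right)},u{\left(-2 \right)} \right)} n = \left(6 - \frac{1}{\frac{1}{2} \cdot 1^{-1} \left(-3 - 3\right)}\right) \left(-78\right) = \left(6 - \frac{1}{\frac{1}{2} \cdot 1 \left(-6\right)}\right) \left(-78\right) = \left(6 - \frac{1}{-3}\right) \left(-78\right) = \left(6 - - \frac{1}{3}\right) \left(-78\right) = \left(6 + \frac{1}{3}\right) \left(-78\right) = \frac{19}{3} \left(-78\right) = -494$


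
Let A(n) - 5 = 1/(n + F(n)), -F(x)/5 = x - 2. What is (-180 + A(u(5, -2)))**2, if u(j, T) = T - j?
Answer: 44209201/1444 ≈ 30616.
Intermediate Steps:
F(x) = 10 - 5*x (F(x) = -5*(x - 2) = -5*(-2 + x) = 10 - 5*x)
A(n) = 5 + 1/(10 - 4*n) (A(n) = 5 + 1/(n + (10 - 5*n)) = 5 + 1/(10 - 4*n))
(-180 + A(u(5, -2)))**2 = (-180 + (-51 + 20*(-2 - 1*5))/(2*(-5 + 2*(-2 - 1*5))))**2 = (-180 + (-51 + 20*(-2 - 5))/(2*(-5 + 2*(-2 - 5))))**2 = (-180 + (-51 + 20*(-7))/(2*(-5 + 2*(-7))))**2 = (-180 + (-51 - 140)/(2*(-5 - 14)))**2 = (-180 + (1/2)*(-191)/(-19))**2 = (-180 + (1/2)*(-1/19)*(-191))**2 = (-180 + 191/38)**2 = (-6649/38)**2 = 44209201/1444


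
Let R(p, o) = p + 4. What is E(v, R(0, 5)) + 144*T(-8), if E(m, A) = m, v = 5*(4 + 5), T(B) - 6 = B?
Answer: -243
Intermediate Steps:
T(B) = 6 + B
R(p, o) = 4 + p
v = 45 (v = 5*9 = 45)
E(v, R(0, 5)) + 144*T(-8) = 45 + 144*(6 - 8) = 45 + 144*(-2) = 45 - 288 = -243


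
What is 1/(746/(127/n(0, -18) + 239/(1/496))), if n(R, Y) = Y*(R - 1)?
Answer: 2133919/13428 ≈ 158.92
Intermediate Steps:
n(R, Y) = Y*(-1 + R)
1/(746/(127/n(0, -18) + 239/(1/496))) = 1/(746/(127/((-18*(-1 + 0))) + 239/(1/496))) = 1/(746/(127/((-18*(-1))) + 239/(1/496))) = 1/(746/(127/18 + 239*496)) = 1/(746/(127*(1/18) + 118544)) = 1/(746/(127/18 + 118544)) = 1/(746/(2133919/18)) = 1/(746*(18/2133919)) = 1/(13428/2133919) = 2133919/13428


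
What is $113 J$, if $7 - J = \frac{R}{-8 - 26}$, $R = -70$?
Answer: $\frac{9492}{17} \approx 558.35$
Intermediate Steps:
$J = \frac{84}{17}$ ($J = 7 - - \frac{70}{-8 - 26} = 7 - - \frac{70}{-34} = 7 - \left(-70\right) \left(- \frac{1}{34}\right) = 7 - \frac{35}{17} = \frac{84}{17} \approx 4.9412$)
$113 J = 113 \cdot \frac{84}{17} = \frac{9492}{17}$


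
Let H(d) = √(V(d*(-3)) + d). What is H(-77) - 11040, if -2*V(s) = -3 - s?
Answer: -11040 + 2*√10 ≈ -11034.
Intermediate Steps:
V(s) = 3/2 + s/2 (V(s) = -(-3 - s)/2 = 3/2 + s/2)
H(d) = √(3/2 - d/2) (H(d) = √((3/2 + (d*(-3))/2) + d) = √((3/2 + (-3*d)/2) + d) = √((3/2 - 3*d/2) + d) = √(3/2 - d/2))
H(-77) - 11040 = √(6 - 2*(-77))/2 - 11040 = √(6 + 154)/2 - 11040 = √160/2 - 11040 = (4*√10)/2 - 11040 = 2*√10 - 11040 = -11040 + 2*√10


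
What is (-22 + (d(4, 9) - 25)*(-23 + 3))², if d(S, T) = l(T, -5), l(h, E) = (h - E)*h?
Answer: 4169764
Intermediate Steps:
l(h, E) = h*(h - E)
d(S, T) = T*(5 + T) (d(S, T) = T*(T - 1*(-5)) = T*(T + 5) = T*(5 + T))
(-22 + (d(4, 9) - 25)*(-23 + 3))² = (-22 + (9*(5 + 9) - 25)*(-23 + 3))² = (-22 + (9*14 - 25)*(-20))² = (-22 + (126 - 25)*(-20))² = (-22 + 101*(-20))² = (-22 - 2020)² = (-2042)² = 4169764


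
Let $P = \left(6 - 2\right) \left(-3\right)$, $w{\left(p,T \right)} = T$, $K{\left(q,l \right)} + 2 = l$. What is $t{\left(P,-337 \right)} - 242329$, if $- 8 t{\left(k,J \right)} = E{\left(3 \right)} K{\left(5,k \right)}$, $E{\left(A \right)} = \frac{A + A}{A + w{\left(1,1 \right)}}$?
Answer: $- \frac{1938611}{8} \approx -2.4233 \cdot 10^{5}$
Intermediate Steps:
$K{\left(q,l \right)} = -2 + l$
$E{\left(A \right)} = \frac{2 A}{1 + A}$ ($E{\left(A \right)} = \frac{A + A}{A + 1} = \frac{2 A}{1 + A}$)
$P = -12$ ($P = 4 \left(-3\right) = -12$)
$t{\left(k,J \right)} = \frac{3}{8} - \frac{3 k}{16}$ ($t{\left(k,J \right)} = - \frac{2 \cdot 3 \frac{1}{1 + 3} \left(-2 + k\right)}{8} = - \frac{2 \cdot 3 \cdot \frac{1}{4} \left(-2 + k\right)}{8} = - \frac{\frac{3}{2} \left(-2 + k\right)}{8} = - \frac{-3 + \frac{3 k}{2}}{8} = \frac{3}{8} - \frac{3 k}{16}$)
$t{\left(P,-337 \right)} - 242329 = \left(\frac{3}{8} - - \frac{9}{4}\right) - 242329 = \left(\frac{3}{8} + \frac{9}{4}\right) - 242329 = \frac{21}{8} - 242329 = - \frac{1938611}{8}$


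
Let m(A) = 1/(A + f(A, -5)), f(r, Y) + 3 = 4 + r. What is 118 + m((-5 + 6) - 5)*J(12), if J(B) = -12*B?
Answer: 970/7 ≈ 138.57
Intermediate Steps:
f(r, Y) = 1 + r (f(r, Y) = -3 + (4 + r) = 1 + r)
m(A) = 1/(1 + 2*A) (m(A) = 1/(A + (1 + A)) = 1/(1 + 2*A))
118 + m((-5 + 6) - 5)*J(12) = 118 + (-12*12)/(1 + 2*((-5 + 6) - 5)) = 118 - 144/(1 + 2*(1 - 5)) = 118 - 144/(1 + 2*(-4)) = 118 - 144/(1 - 8) = 118 - 144/(-7) = 118 - ⅐*(-144) = 118 + 144/7 = 970/7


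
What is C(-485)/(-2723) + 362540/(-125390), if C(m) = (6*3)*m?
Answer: 10745828/34143697 ≈ 0.31472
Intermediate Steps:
C(m) = 18*m
C(-485)/(-2723) + 362540/(-125390) = (18*(-485))/(-2723) + 362540/(-125390) = -8730*(-1/2723) + 362540*(-1/125390) = 8730/2723 - 36254/12539 = 10745828/34143697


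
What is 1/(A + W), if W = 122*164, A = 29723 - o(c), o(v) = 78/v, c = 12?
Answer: 2/99449 ≈ 2.0111e-5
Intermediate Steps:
A = 59433/2 (A = 29723 - 78/12 = 29723 - 1*13/2 = 29723 - 13/2 = 59433/2 ≈ 29717.)
W = 20008
1/(A + W) = 1/(59433/2 + 20008) = 1/(99449/2) = 2/99449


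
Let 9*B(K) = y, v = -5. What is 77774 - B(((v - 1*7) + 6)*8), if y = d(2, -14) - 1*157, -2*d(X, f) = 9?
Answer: 1400255/18 ≈ 77792.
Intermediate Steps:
d(X, f) = -9/2 (d(X, f) = -½*9 = -9/2)
y = -323/2 (y = -9/2 - 1*157 = -9/2 - 157 = -323/2 ≈ -161.50)
B(K) = -323/18 (B(K) = (⅑)*(-323/2) = -323/18)
77774 - B(((v - 1*7) + 6)*8) = 77774 - 1*(-323/18) = 77774 + 323/18 = 1400255/18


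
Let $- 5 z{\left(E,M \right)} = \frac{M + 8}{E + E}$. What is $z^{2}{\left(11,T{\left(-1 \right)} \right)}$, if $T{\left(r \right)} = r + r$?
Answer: $\frac{9}{3025} \approx 0.0029752$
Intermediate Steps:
$T{\left(r \right)} = 2 r$
$z{\left(E,M \right)} = - \frac{8 + M}{10 E}$ ($z{\left(E,M \right)} = - \frac{\left(M + 8\right) \frac{1}{E + E}}{5} = - \frac{\left(8 + M\right) \frac{1}{2 E}}{5} = - \frac{\frac{1}{2} \frac{1}{E} \left(8 + M\right)}{5} = - \frac{8 + M}{10 E}$)
$z^{2}{\left(11,T{\left(-1 \right)} \right)} = \left(\frac{-8 - 2 \left(-1\right)}{10 \cdot 11}\right)^{2} = \left(\frac{1}{10} \cdot \frac{1}{11} \left(-8 - -2\right)\right)^{2} = \left(\frac{1}{10} \cdot \frac{1}{11} \left(-8 + 2\right)\right)^{2} = \left(\frac{1}{10} \cdot \frac{1}{11} \left(-6\right)\right)^{2} = \left(- \frac{3}{55}\right)^{2} = \frac{9}{3025}$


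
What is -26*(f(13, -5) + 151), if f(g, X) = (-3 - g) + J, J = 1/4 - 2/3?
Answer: -20995/6 ≈ -3499.2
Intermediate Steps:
J = -5/12 (J = 1*(¼) - 2*⅓ = ¼ - ⅔ = -5/12 ≈ -0.41667)
f(g, X) = -41/12 - g (f(g, X) = (-3 - g) - 5/12 = -41/12 - g)
-26*(f(13, -5) + 151) = -26*((-41/12 - 1*13) + 151) = -26*((-41/12 - 13) + 151) = -26*(-197/12 + 151) = -26*1615/12 = -20995/6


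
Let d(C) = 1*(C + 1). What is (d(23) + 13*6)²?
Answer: 10404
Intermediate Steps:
d(C) = 1 + C (d(C) = 1*(1 + C) = 1 + C)
(d(23) + 13*6)² = ((1 + 23) + 13*6)² = (24 + 78)² = 102² = 10404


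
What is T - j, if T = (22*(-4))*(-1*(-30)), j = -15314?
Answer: 12674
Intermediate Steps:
T = -2640 (T = -88*30 = -2640)
T - j = -2640 - 1*(-15314) = -2640 + 15314 = 12674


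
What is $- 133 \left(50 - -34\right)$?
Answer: $-11172$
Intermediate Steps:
$- 133 \left(50 - -34\right) = - 133 \left(50 + \left(-35 + 69\right)\right) = - 133 \left(50 + 34\right) = \left(-133\right) 84 = -11172$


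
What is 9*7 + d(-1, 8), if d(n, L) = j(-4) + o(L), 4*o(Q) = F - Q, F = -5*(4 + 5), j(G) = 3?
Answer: 211/4 ≈ 52.750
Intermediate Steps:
F = -45 (F = -5*9 = -45)
o(Q) = -45/4 - Q/4 (o(Q) = (-45 - Q)/4 = -45/4 - Q/4)
d(n, L) = -33/4 - L/4 (d(n, L) = 3 + (-45/4 - L/4) = -33/4 - L/4)
9*7 + d(-1, 8) = 9*7 + (-33/4 - 1/4*8) = 63 + (-33/4 - 2) = 63 - 41/4 = 211/4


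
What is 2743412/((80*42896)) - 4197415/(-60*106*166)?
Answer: 7723468643/1617424320 ≈ 4.7752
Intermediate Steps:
2743412/((80*42896)) - 4197415/(-60*106*166) = 2743412/3431680 - 4197415/((-6360*166)) = 2743412*(1/3431680) - 4197415/(-1055760) = 97979/122560 - 4197415*(-1/1055760) = 97979/122560 + 839483/211152 = 7723468643/1617424320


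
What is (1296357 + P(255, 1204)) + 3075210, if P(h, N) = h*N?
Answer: 4678587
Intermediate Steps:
P(h, N) = N*h
(1296357 + P(255, 1204)) + 3075210 = (1296357 + 1204*255) + 3075210 = (1296357 + 307020) + 3075210 = 1603377 + 3075210 = 4678587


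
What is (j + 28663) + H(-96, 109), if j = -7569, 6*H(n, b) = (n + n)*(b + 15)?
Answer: 17126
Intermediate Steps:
H(n, b) = n*(15 + b)/3 (H(n, b) = ((n + n)*(b + 15))/6 = ((2*n)*(15 + b))/6 = (2*n*(15 + b))/6 = n*(15 + b)/3)
(j + 28663) + H(-96, 109) = (-7569 + 28663) + (⅓)*(-96)*(15 + 109) = 21094 + (⅓)*(-96)*124 = 21094 - 3968 = 17126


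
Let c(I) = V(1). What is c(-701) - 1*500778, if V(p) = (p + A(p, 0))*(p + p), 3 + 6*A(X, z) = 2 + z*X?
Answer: -1502329/3 ≈ -5.0078e+5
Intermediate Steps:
A(X, z) = -1/6 + X*z/6 (A(X, z) = -1/2 + (2 + z*X)/6 = -1/2 + (2 + X*z)/6 = -1/2 + (1/3 + X*z/6) = -1/6 + X*z/6)
V(p) = 2*p*(-1/6 + p) (V(p) = (p + (-1/6 + (1/6)*p*0))*(p + p) = (p + (-1/6 + 0))*(2*p) = (p - 1/6)*(2*p) = (-1/6 + p)*(2*p) = 2*p*(-1/6 + p))
c(I) = 5/3 (c(I) = (1/3)*1*(-1 + 6*1) = (1/3)*1*(-1 + 6) = (1/3)*1*5 = 5/3)
c(-701) - 1*500778 = 5/3 - 1*500778 = 5/3 - 500778 = -1502329/3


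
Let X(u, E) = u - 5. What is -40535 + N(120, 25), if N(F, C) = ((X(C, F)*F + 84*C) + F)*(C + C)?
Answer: 190465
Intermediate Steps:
X(u, E) = -5 + u
N(F, C) = 2*C*(F + 84*C + F*(-5 + C)) (N(F, C) = (((-5 + C)*F + 84*C) + F)*(C + C) = ((F*(-5 + C) + 84*C) + F)*(2*C) = ((84*C + F*(-5 + C)) + F)*(2*C) = (F + 84*C + F*(-5 + C))*(2*C) = 2*C*(F + 84*C + F*(-5 + C)))
-40535 + N(120, 25) = -40535 + 2*25*(120 + 84*25 + 120*(-5 + 25)) = -40535 + 2*25*(120 + 2100 + 120*20) = -40535 + 2*25*(120 + 2100 + 2400) = -40535 + 2*25*4620 = -40535 + 231000 = 190465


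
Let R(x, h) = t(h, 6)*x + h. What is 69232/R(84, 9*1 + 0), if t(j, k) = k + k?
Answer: 69232/1017 ≈ 68.075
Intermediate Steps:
t(j, k) = 2*k
R(x, h) = h + 12*x (R(x, h) = (2*6)*x + h = 12*x + h = h + 12*x)
69232/R(84, 9*1 + 0) = 69232/((9*1 + 0) + 12*84) = 69232/((9 + 0) + 1008) = 69232/(9 + 1008) = 69232/1017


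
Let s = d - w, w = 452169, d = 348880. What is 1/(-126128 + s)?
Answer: -1/229417 ≈ -4.3589e-6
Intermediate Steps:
s = -103289 (s = 348880 - 1*452169 = 348880 - 452169 = -103289)
1/(-126128 + s) = 1/(-126128 - 103289) = 1/(-229417) = -1/229417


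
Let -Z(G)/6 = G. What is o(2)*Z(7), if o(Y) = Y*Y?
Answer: -168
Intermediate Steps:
o(Y) = Y²
Z(G) = -6*G
o(2)*Z(7) = 2²*(-6*7) = 4*(-42) = -168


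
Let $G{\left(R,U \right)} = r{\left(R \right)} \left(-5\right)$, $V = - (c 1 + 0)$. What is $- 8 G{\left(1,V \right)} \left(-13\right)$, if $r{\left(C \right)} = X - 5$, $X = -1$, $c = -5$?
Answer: $3120$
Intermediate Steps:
$r{\left(C \right)} = -6$ ($r{\left(C \right)} = -1 - 5 = -6$)
$V = 5$ ($V = - (\left(-5\right) 1 + 0) = - (-5 + 0) = \left(-1\right) \left(-5\right) = 5$)
$G{\left(R,U \right)} = 30$ ($G{\left(R,U \right)} = \left(-6\right) \left(-5\right) = 30$)
$- 8 G{\left(1,V \right)} \left(-13\right) = \left(-8\right) 30 \left(-13\right) = \left(-240\right) \left(-13\right) = 3120$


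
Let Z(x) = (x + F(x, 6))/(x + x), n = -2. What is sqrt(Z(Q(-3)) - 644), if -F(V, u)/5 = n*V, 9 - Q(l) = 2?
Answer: I*sqrt(2554)/2 ≈ 25.269*I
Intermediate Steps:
Q(l) = 7 (Q(l) = 9 - 1*2 = 9 - 2 = 7)
F(V, u) = 10*V (F(V, u) = -(-10)*V = 10*V)
Z(x) = 11/2 (Z(x) = (x + 10*x)/(x + x) = (11*x)/((2*x)) = (11*x)*(1/(2*x)) = 11/2)
sqrt(Z(Q(-3)) - 644) = sqrt(11/2 - 644) = sqrt(-1277/2) = I*sqrt(2554)/2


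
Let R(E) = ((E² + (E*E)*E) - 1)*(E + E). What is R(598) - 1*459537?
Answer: 256188475283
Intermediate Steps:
R(E) = 2*E*(-1 + E² + E³) (R(E) = ((E² + E²*E) - 1)*(2*E) = ((E² + E³) - 1)*(2*E) = (-1 + E² + E³)*(2*E) = 2*E*(-1 + E² + E³))
R(598) - 1*459537 = 2*598*(-1 + 598² + 598³) - 1*459537 = 2*598*(-1 + 357604 + 213847192) - 459537 = 2*598*214204795 - 459537 = 256188934820 - 459537 = 256188475283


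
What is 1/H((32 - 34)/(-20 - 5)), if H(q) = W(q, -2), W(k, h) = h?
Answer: -½ ≈ -0.50000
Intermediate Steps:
H(q) = -2
1/H((32 - 34)/(-20 - 5)) = 1/(-2) = -½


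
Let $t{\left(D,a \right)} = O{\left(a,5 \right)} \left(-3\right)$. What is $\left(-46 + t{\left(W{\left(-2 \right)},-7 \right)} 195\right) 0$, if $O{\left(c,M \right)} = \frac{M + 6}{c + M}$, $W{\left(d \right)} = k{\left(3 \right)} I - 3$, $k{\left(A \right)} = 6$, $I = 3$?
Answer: $0$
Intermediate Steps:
$W{\left(d \right)} = 15$ ($W{\left(d \right)} = 6 \cdot 3 - 3 = 18 - 3 = 15$)
$O{\left(c,M \right)} = \frac{6 + M}{M + c}$
$t{\left(D,a \right)} = - \frac{33}{5 + a}$ ($t{\left(D,a \right)} = \frac{6 + 5}{5 + a} \left(-3\right) = \frac{1}{5 + a} 11 \left(-3\right) = \frac{11}{5 + a} \left(-3\right) = - \frac{33}{5 + a}$)
$\left(-46 + t{\left(W{\left(-2 \right)},-7 \right)} 195\right) 0 = \left(-46 + - \frac{33}{5 - 7} \cdot 195\right) 0 = \left(-46 + - \frac{33}{-2} \cdot 195\right) 0 = \left(-46 + \left(-33\right) \left(- \frac{1}{2}\right) 195\right) 0 = \left(-46 + \frac{33}{2} \cdot 195\right) 0 = \left(-46 + \frac{6435}{2}\right) 0 = \frac{6343}{2} \cdot 0 = 0$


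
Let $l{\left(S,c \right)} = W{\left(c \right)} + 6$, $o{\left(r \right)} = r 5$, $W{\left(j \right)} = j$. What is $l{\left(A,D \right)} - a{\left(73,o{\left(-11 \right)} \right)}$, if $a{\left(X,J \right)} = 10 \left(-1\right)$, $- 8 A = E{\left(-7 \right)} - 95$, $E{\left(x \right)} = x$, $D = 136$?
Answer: $152$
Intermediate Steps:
$o{\left(r \right)} = 5 r$
$A = \frac{51}{4}$ ($A = - \frac{-7 - 95}{8} = \left(- \frac{1}{8}\right) \left(-102\right) = \frac{51}{4} \approx 12.75$)
$a{\left(X,J \right)} = -10$
$l{\left(S,c \right)} = 6 + c$ ($l{\left(S,c \right)} = c + 6 = 6 + c$)
$l{\left(A,D \right)} - a{\left(73,o{\left(-11 \right)} \right)} = \left(6 + 136\right) - -10 = 142 + 10 = 152$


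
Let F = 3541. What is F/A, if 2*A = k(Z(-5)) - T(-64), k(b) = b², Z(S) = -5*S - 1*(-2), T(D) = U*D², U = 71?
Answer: -7082/290087 ≈ -0.024413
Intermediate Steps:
T(D) = 71*D²
Z(S) = 2 - 5*S (Z(S) = -5*S + 2 = 2 - 5*S)
A = -290087/2 (A = ((2 - 5*(-5))² - 71*(-64)²)/2 = ((2 + 25)² - 71*4096)/2 = (27² - 1*290816)/2 = (729 - 290816)/2 = (½)*(-290087) = -290087/2 ≈ -1.4504e+5)
F/A = 3541/(-290087/2) = 3541*(-2/290087) = -7082/290087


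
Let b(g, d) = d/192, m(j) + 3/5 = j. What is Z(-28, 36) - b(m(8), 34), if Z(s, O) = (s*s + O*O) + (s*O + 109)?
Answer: 113359/96 ≈ 1180.8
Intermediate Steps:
m(j) = -3/5 + j
b(g, d) = d/192 (b(g, d) = d*(1/192) = d/192)
Z(s, O) = 109 + O**2 + s**2 + O*s (Z(s, O) = (s**2 + O**2) + (O*s + 109) = (O**2 + s**2) + (109 + O*s) = 109 + O**2 + s**2 + O*s)
Z(-28, 36) - b(m(8), 34) = (109 + 36**2 + (-28)**2 + 36*(-28)) - 34/192 = (109 + 1296 + 784 - 1008) - 1*17/96 = 1181 - 17/96 = 113359/96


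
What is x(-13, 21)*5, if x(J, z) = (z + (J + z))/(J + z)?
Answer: 145/8 ≈ 18.125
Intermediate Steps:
x(J, z) = (J + 2*z)/(J + z)
x(-13, 21)*5 = ((-13 + 2*21)/(-13 + 21))*5 = ((-13 + 42)/8)*5 = ((⅛)*29)*5 = (29/8)*5 = 145/8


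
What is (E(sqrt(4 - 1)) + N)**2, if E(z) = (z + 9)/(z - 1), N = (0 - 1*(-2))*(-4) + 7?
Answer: 100/(1 - sqrt(3))**2 ≈ 186.60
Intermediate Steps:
N = -1 (N = (0 + 2)*(-4) + 7 = 2*(-4) + 7 = -8 + 7 = -1)
E(z) = (9 + z)/(-1 + z)
(E(sqrt(4 - 1)) + N)**2 = ((9 + sqrt(4 - 1))/(-1 + sqrt(4 - 1)) - 1)**2 = ((9 + sqrt(3))/(-1 + sqrt(3)) - 1)**2 = (-1 + (9 + sqrt(3))/(-1 + sqrt(3)))**2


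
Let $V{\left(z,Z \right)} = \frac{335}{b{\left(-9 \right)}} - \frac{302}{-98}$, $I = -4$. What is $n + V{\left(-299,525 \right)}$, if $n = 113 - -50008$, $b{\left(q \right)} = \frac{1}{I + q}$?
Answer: $\frac{2242685}{49} \approx 45769.0$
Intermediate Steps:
$b{\left(q \right)} = \frac{1}{-4 + q}$
$n = 50121$ ($n = 113 + 50008 = 50121$)
$V{\left(z,Z \right)} = - \frac{213244}{49}$ ($V{\left(z,Z \right)} = \frac{335}{\frac{1}{-4 - 9}} - \frac{302}{-98} = \frac{335}{\frac{1}{-13}} - - \frac{151}{49} = \frac{335}{- \frac{1}{13}} + \frac{151}{49} = 335 \left(-13\right) + \frac{151}{49} = -4355 + \frac{151}{49} = - \frac{213244}{49}$)
$n + V{\left(-299,525 \right)} = 50121 - \frac{213244}{49} = \frac{2242685}{49}$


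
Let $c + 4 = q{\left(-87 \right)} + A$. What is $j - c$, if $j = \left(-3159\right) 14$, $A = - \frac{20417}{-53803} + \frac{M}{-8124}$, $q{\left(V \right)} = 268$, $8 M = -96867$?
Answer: $- \frac{51859198221035}{1165588192} \approx -44492.0$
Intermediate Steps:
$M = - \frac{96867}{8}$ ($M = \frac{1}{8} \left(-96867\right) = - \frac{96867}{8} \approx -12108.0$)
$A = \frac{2179558955}{1165588192}$ ($A = - \frac{20417}{-53803} - \frac{96867}{8 \left(-8124\right)} = \left(-20417\right) \left(- \frac{1}{53803}\right) - - \frac{32289}{21664} = \frac{20417}{53803} + \frac{32289}{21664} = \frac{2179558955}{1165588192} \approx 1.8699$)
$c = \frac{309894841643}{1165588192}$ ($c = -4 + \left(268 + \frac{2179558955}{1165588192}\right) = -4 + \frac{314557194411}{1165588192} = \frac{309894841643}{1165588192} \approx 265.87$)
$j = -44226$
$j - c = -44226 - \frac{309894841643}{1165588192} = - \frac{51859198221035}{1165588192}$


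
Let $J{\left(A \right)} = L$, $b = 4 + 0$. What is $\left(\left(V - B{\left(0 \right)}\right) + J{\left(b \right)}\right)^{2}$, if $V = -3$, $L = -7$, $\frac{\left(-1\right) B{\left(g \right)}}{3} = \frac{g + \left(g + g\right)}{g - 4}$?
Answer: $100$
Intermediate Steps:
$b = 4$
$B{\left(g \right)} = - \frac{9 g}{-4 + g}$ ($B{\left(g \right)} = - 3 \frac{g + \left(g + g\right)}{g - 4} = - 3 \frac{g + 2 g}{-4 + g} = - 3 \frac{3 g}{-4 + g} = - \frac{9 g}{-4 + g}$)
$J{\left(A \right)} = -7$
$\left(\left(V - B{\left(0 \right)}\right) + J{\left(b \right)}\right)^{2} = \left(\left(-3 - \left(-9\right) 0 \frac{1}{-4 + 0}\right) - 7\right)^{2} = \left(\left(-3 - \left(-9\right) 0 \frac{1}{-4}\right) - 7\right)^{2} = \left(\left(-3 - \left(-9\right) 0 \left(- \frac{1}{4}\right)\right) - 7\right)^{2} = \left(\left(-3 - 0\right) - 7\right)^{2} = \left(\left(-3 + 0\right) - 7\right)^{2} = \left(-3 - 7\right)^{2} = \left(-10\right)^{2} = 100$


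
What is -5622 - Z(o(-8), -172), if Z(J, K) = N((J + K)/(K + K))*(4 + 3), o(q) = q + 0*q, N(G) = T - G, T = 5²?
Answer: -498227/86 ≈ -5793.3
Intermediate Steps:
T = 25
N(G) = 25 - G
o(q) = q (o(q) = q + 0 = q)
Z(J, K) = 175 - 7*(J + K)/(2*K) (Z(J, K) = (25 - (J + K)/(K + K))*(4 + 3) = (25 - (J + K)/(2*K))*7 = 175 - 7*(J + K)/(2*K))
-5622 - Z(o(-8), -172) = -5622 - 7*(-1*(-8) + 49*(-172))/(2*(-172)) = -5622 - 7*(-1)*(8 - 8428)/(2*172) = -5622 - 7*(-1)*(-8420)/(2*172) = -5622 - 1*14735/86 = -5622 - 14735/86 = -498227/86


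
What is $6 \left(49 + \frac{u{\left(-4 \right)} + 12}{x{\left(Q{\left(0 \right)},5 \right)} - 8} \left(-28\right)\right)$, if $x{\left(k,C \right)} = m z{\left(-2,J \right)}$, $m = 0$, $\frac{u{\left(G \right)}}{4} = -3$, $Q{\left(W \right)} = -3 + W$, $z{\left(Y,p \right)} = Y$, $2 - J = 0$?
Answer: $294$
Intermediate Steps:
$J = 2$ ($J = 2 - 0 = 2 + 0 = 2$)
$u{\left(G \right)} = -12$ ($u{\left(G \right)} = 4 \left(-3\right) = -12$)
$x{\left(k,C \right)} = 0$ ($x{\left(k,C \right)} = 0 \left(-2\right) = 0$)
$6 \left(49 + \frac{u{\left(-4 \right)} + 12}{x{\left(Q{\left(0 \right)},5 \right)} - 8} \left(-28\right)\right) = 6 \left(49 + \frac{-12 + 12}{0 - 8} \left(-28\right)\right) = 6 \left(49 + \frac{0}{-8} \left(-28\right)\right) = 6 \left(49 + 0 \left(- \frac{1}{8}\right) \left(-28\right)\right) = 6 \left(49 + 0 \left(-28\right)\right) = 6 \left(49 + 0\right) = 6 \cdot 49 = 294$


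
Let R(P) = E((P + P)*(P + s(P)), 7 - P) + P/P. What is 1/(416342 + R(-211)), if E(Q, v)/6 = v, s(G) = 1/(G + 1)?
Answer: 1/417651 ≈ 2.3943e-6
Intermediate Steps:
s(G) = 1/(1 + G)
E(Q, v) = 6*v
R(P) = 43 - 6*P (R(P) = 6*(7 - P) + P/P = (42 - 6*P) + 1 = 43 - 6*P)
1/(416342 + R(-211)) = 1/(416342 + (43 - 6*(-211))) = 1/(416342 + (43 + 1266)) = 1/(416342 + 1309) = 1/417651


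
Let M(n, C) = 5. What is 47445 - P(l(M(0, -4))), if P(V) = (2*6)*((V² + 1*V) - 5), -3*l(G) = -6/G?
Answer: 1187457/25 ≈ 47498.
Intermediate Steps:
l(G) = 2/G (l(G) = -(-2)/G = 2/G)
P(V) = -60 + 12*V + 12*V² (P(V) = 12*((V² + V) - 5) = 12*((V + V²) - 5) = 12*(-5 + V + V²) = -60 + 12*V + 12*V²)
47445 - P(l(M(0, -4))) = 47445 - (-60 + 12*(2/5) + 12*(2/5)²) = 47445 - (-60 + 12*(2*(⅕)) + 12*(2*(⅕))²) = 47445 - (-60 + 12*(⅖) + 12*(⅖)²) = 47445 - (-60 + 24/5 + 12*(4/25)) = 47445 - (-60 + 24/5 + 48/25) = 47445 - 1*(-1332/25) = 47445 + 1332/25 = 1187457/25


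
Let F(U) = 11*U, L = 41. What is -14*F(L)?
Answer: -6314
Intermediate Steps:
-14*F(L) = -154*41 = -14*451 = -6314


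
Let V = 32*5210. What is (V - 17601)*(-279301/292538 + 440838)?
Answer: 19230622972824617/292538 ≈ 6.5737e+10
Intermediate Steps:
V = 166720
(V - 17601)*(-279301/292538 + 440838) = (166720 - 17601)*(-279301/292538 + 440838) = 149119*(-279301*1/292538 + 440838) = 149119*(-279301/292538 + 440838) = 149119*(128961587543/292538) = 19230622972824617/292538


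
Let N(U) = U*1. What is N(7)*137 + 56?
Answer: 1015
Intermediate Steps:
N(U) = U
N(7)*137 + 56 = 7*137 + 56 = 959 + 56 = 1015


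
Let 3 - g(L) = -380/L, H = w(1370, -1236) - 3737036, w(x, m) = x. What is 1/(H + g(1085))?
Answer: -217/810638795 ≈ -2.6769e-7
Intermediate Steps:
H = -3735666 (H = 1370 - 3737036 = -3735666)
g(L) = 3 + 380/L (g(L) = 3 - (-95)*4/L = 3 - (-380)/L = 3 + 380/L)
1/(H + g(1085)) = 1/(-3735666 + (3 + 380/1085)) = 1/(-3735666 + (3 + 380*(1/1085))) = 1/(-3735666 + (3 + 76/217)) = 1/(-3735666 + 727/217) = 1/(-810638795/217) = -217/810638795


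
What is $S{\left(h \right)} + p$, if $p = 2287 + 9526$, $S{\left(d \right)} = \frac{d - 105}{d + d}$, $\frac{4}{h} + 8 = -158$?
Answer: $\frac{55969}{4} \approx 13992.0$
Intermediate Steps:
$h = - \frac{2}{83}$ ($h = \frac{4}{-8 - 158} = \frac{4}{-166} = 4 \left(- \frac{1}{166}\right) = - \frac{2}{83} \approx -0.024096$)
$S{\left(d \right)} = \frac{-105 + d}{2 d}$
$p = 11813$
$S{\left(h \right)} + p = \frac{-105 - \frac{2}{83}}{2 \left(- \frac{2}{83}\right)} + 11813 = \frac{1}{2} \left(- \frac{83}{2}\right) \left(- \frac{8717}{83}\right) + 11813 = \frac{8717}{4} + 11813 = \frac{55969}{4}$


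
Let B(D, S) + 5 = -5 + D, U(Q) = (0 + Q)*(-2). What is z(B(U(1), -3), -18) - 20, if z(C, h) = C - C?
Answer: -20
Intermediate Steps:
U(Q) = -2*Q (U(Q) = Q*(-2) = -2*Q)
B(D, S) = -10 + D (B(D, S) = -5 + (-5 + D) = -10 + D)
z(C, h) = 0
z(B(U(1), -3), -18) - 20 = 0 - 20 = -20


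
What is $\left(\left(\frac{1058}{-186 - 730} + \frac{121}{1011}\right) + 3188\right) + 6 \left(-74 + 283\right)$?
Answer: $\frac{2056335395}{463038} \approx 4441.0$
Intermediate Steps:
$\left(\left(\frac{1058}{-186 - 730} + \frac{121}{1011}\right) + 3188\right) + 6 \left(-74 + 283\right) = \left(\left(\frac{1058}{-186 - 730} + 121 \cdot \frac{1}{1011}\right) + 3188\right) + 6 \cdot 209 = \left(\left(\frac{1058}{-916} + \frac{121}{1011}\right) + 3188\right) + 1254 = \left(\left(1058 \left(- \frac{1}{916}\right) + \frac{121}{1011}\right) + 3188\right) + 1254 = \left(\left(- \frac{529}{458} + \frac{121}{1011}\right) + 3188\right) + 1254 = \left(- \frac{479401}{463038} + 3188\right) + 1254 = \frac{1475685743}{463038} + 1254 = \frac{2056335395}{463038}$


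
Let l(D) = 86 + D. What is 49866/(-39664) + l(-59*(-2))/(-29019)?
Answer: -14266205/11284408 ≈ -1.2642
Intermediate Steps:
49866/(-39664) + l(-59*(-2))/(-29019) = 49866/(-39664) + (86 - 59*(-2))/(-29019) = 49866*(-1/39664) + (86 + 118)*(-1/29019) = -24933/19832 + 204*(-1/29019) = -24933/19832 - 4/569 = -14266205/11284408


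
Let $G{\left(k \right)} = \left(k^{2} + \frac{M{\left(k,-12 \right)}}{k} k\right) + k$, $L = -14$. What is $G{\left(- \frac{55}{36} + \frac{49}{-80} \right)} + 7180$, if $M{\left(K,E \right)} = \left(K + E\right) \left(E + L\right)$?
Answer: $\frac{3913965481}{518400} \approx 7550.1$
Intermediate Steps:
$M{\left(K,E \right)} = \left(-14 + E\right) \left(E + K\right)$ ($M{\left(K,E \right)} = \left(K + E\right) \left(E - 14\right) = \left(E + K\right) \left(-14 + E\right) = \left(-14 + E\right) \left(E + K\right)$)
$G{\left(k \right)} = 312 + k^{2} - 25 k$ ($G{\left(k \right)} = \left(k^{2} + \frac{\left(-12\right)^{2} - -168 - 14 k - 12 k}{k} k\right) + k = \left(k^{2} + \frac{144 + 168 - 14 k - 12 k}{k} k\right) + k = \left(k^{2} + \frac{312 - 26 k}{k} k\right) + k = \left(k^{2} - \left(-312 + 26 k\right)\right) + k = \left(312 + k^{2} - 26 k\right) + k = 312 + k^{2} - 25 k$)
$G{\left(- \frac{55}{36} + \frac{49}{-80} \right)} + 7180 = \left(312 + \left(- \frac{55}{36} + \frac{49}{-80}\right)^{2} - 25 \left(- \frac{55}{36} + \frac{49}{-80}\right)\right) + 7180 = \left(312 + \left(\left(-55\right) \frac{1}{36} + 49 \left(- \frac{1}{80}\right)\right)^{2} - 25 \left(\left(-55\right) \frac{1}{36} + 49 \left(- \frac{1}{80}\right)\right)\right) + 7180 = \left(312 + \left(- \frac{55}{36} - \frac{49}{80}\right)^{2} - 25 \left(- \frac{55}{36} - \frac{49}{80}\right)\right) + 7180 = \left(312 + \left(- \frac{1541}{720}\right)^{2} - - \frac{7705}{144}\right) + 7180 = \left(312 + \frac{2374681}{518400} + \frac{7705}{144}\right) + 7180 = \frac{191853481}{518400} + 7180 = \frac{3913965481}{518400}$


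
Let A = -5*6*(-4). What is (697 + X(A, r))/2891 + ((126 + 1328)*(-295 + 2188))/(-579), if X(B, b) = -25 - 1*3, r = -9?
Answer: -2652288217/557963 ≈ -4753.5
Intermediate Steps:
A = 120 (A = -30*(-4) = 120)
X(B, b) = -28 (X(B, b) = -25 - 3 = -28)
(697 + X(A, r))/2891 + ((126 + 1328)*(-295 + 2188))/(-579) = (697 - 28)/2891 + ((126 + 1328)*(-295 + 2188))/(-579) = 669*(1/2891) + (1454*1893)*(-1/579) = 669/2891 + 2752422*(-1/579) = 669/2891 - 917474/193 = -2652288217/557963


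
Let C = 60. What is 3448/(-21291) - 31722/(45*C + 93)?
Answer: -228341122/19821921 ≈ -11.520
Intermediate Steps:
3448/(-21291) - 31722/(45*C + 93) = 3448/(-21291) - 31722/(45*60 + 93) = 3448*(-1/21291) - 31722/(2700 + 93) = -3448/21291 - 31722/2793 = -3448/21291 - 31722*1/2793 = -3448/21291 - 10574/931 = -228341122/19821921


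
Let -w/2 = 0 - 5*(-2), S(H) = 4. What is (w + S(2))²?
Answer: 256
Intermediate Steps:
w = -20 (w = -2*(0 - 5*(-2)) = -2*(0 + 10) = -2*10 = -20)
(w + S(2))² = (-20 + 4)² = (-16)² = 256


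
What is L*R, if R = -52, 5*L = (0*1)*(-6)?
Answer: 0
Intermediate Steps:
L = 0 (L = ((0*1)*(-6))/5 = (0*(-6))/5 = (1/5)*0 = 0)
L*R = 0*(-52) = 0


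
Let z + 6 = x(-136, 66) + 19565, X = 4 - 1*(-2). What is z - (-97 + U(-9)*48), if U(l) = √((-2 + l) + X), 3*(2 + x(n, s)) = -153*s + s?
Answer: 16310 - 48*I*√5 ≈ 16310.0 - 107.33*I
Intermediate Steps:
x(n, s) = -2 - 152*s/3 (x(n, s) = -2 + (-153*s + s)/3 = -2 + (-152*s)/3 = -2 - 152*s/3)
X = 6 (X = 4 + 2 = 6)
U(l) = √(4 + l) (U(l) = √((-2 + l) + 6) = √(4 + l))
z = 16213 (z = -6 + ((-2 - 152/3*66) + 19565) = -6 + ((-2 - 3344) + 19565) = -6 + (-3346 + 19565) = -6 + 16219 = 16213)
z - (-97 + U(-9)*48) = 16213 - (-97 + √(4 - 9)*48) = 16213 - (-97 + √(-5)*48) = 16213 - (-97 + (I*√5)*48) = 16213 - (-97 + 48*I*√5) = 16213 + (97 - 48*I*√5) = 16310 - 48*I*√5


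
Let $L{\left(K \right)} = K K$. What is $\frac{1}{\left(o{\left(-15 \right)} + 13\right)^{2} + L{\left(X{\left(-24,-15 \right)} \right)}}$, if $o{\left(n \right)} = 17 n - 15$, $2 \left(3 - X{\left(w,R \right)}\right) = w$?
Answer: $\frac{1}{66274} \approx 1.5089 \cdot 10^{-5}$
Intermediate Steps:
$X{\left(w,R \right)} = 3 - \frac{w}{2}$
$L{\left(K \right)} = K^{2}$
$o{\left(n \right)} = -15 + 17 n$
$\frac{1}{\left(o{\left(-15 \right)} + 13\right)^{2} + L{\left(X{\left(-24,-15 \right)} \right)}} = \frac{1}{\left(\left(-15 + 17 \left(-15\right)\right) + 13\right)^{2} + \left(3 - -12\right)^{2}} = \frac{1}{\left(\left(-15 - 255\right) + 13\right)^{2} + \left(3 + 12\right)^{2}} = \frac{1}{\left(-270 + 13\right)^{2} + 15^{2}} = \frac{1}{\left(-257\right)^{2} + 225} = \frac{1}{66049 + 225} = \frac{1}{66274}$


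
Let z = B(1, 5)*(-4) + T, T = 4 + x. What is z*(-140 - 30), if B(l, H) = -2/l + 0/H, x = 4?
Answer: -2720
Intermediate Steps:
T = 8 (T = 4 + 4 = 8)
B(l, H) = -2/l (B(l, H) = -2/l + 0 = -2/l)
z = 16 (z = -2/1*(-4) + 8 = -2*1*(-4) + 8 = -2*(-4) + 8 = 8 + 8 = 16)
z*(-140 - 30) = 16*(-140 - 30) = 16*(-170) = -2720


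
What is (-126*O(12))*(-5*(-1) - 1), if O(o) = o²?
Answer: -72576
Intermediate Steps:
(-126*O(12))*(-5*(-1) - 1) = (-126*12²)*(-5*(-1) - 1) = (-126*144)*(5 - 1) = -18144*4 = -72576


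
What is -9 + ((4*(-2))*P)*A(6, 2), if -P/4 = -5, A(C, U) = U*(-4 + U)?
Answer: 631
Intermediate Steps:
P = 20 (P = -4*(-5) = 20)
-9 + ((4*(-2))*P)*A(6, 2) = -9 + ((4*(-2))*20)*(2*(-4 + 2)) = -9 + (-8*20)*(2*(-2)) = -9 - 160*(-4) = -9 + 640 = 631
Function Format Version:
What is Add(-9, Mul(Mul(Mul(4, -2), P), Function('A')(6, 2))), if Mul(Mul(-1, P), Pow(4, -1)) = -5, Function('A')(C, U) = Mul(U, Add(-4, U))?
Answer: 631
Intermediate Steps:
P = 20 (P = Mul(-4, -5) = 20)
Add(-9, Mul(Mul(Mul(4, -2), P), Function('A')(6, 2))) = Add(-9, Mul(Mul(Mul(4, -2), 20), Mul(2, Add(-4, 2)))) = Add(-9, Mul(Mul(-8, 20), Mul(2, -2))) = Add(-9, Mul(-160, -4)) = Add(-9, 640) = 631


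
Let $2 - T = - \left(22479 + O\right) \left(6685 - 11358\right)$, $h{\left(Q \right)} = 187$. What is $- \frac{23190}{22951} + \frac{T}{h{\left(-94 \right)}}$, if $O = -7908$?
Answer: $- \frac{1562744375761}{4291837} \approx -3.6412 \cdot 10^{5}$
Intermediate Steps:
$T = -68090281$ ($T = 2 - - \left(22479 - 7908\right) \left(6685 - 11358\right) = 2 - - 14571 \left(-4673\right) = 2 - \left(-1\right) \left(-68090283\right) = 2 - 68090283 = -68090281$)
$- \frac{23190}{22951} + \frac{T}{h{\left(-94 \right)}} = - \frac{23190}{22951} - \frac{68090281}{187} = - \frac{1562744375761}{4291837}$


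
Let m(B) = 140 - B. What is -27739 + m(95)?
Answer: -27694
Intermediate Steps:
-27739 + m(95) = -27739 + (140 - 1*95) = -27739 + (140 - 95) = -27739 + 45 = -27694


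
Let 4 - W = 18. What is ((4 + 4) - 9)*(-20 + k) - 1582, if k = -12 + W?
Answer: -1536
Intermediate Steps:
W = -14 (W = 4 - 1*18 = 4 - 18 = -14)
k = -26 (k = -12 - 14 = -26)
((4 + 4) - 9)*(-20 + k) - 1582 = ((4 + 4) - 9)*(-20 - 26) - 1582 = (8 - 9)*(-46) - 1582 = -1*(-46) - 1582 = 46 - 1582 = -1536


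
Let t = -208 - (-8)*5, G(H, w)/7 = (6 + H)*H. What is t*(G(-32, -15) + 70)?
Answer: -990192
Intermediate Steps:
G(H, w) = 7*H*(6 + H) (G(H, w) = 7*((6 + H)*H) = 7*(H*(6 + H)) = 7*H*(6 + H))
t = -168 (t = -208 - 8*(-1)*5 = -208 + 8*5 = -208 + 40 = -168)
t*(G(-32, -15) + 70) = -168*(7*(-32)*(6 - 32) + 70) = -168*(7*(-32)*(-26) + 70) = -168*(5824 + 70) = -168*5894 = -990192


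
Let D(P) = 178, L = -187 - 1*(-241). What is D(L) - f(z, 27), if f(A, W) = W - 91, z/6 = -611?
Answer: 242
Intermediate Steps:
z = -3666 (z = 6*(-611) = -3666)
L = 54 (L = -187 + 241 = 54)
f(A, W) = -91 + W
D(L) - f(z, 27) = 178 - (-91 + 27) = 178 - 1*(-64) = 178 + 64 = 242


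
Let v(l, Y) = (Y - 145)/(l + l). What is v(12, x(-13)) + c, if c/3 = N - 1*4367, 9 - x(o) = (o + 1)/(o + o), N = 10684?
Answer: 2955469/156 ≈ 18945.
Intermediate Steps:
x(o) = 9 - (1 + o)/(2*o) (x(o) = 9 - (o + 1)/(o + o) = 9 - (1 + o)/(2*o))
c = 18951 (c = 3*(10684 - 1*4367) = 3*(10684 - 4367) = 3*6317 = 18951)
v(l, Y) = (-145 + Y)/(2*l) (v(l, Y) = (-145 + Y)/((2*l)) = (-145 + Y)*(1/(2*l)) = (-145 + Y)/(2*l))
v(12, x(-13)) + c = (1/2)*(-145 + (1/2)*(-1 + 17*(-13))/(-13))/12 + 18951 = (1/2)*(1/12)*(-145 + (1/2)*(-1/13)*(-1 - 221)) + 18951 = (1/2)*(1/12)*(-145 + (1/2)*(-1/13)*(-222)) + 18951 = (1/2)*(1/12)*(-145 + 111/13) + 18951 = (1/2)*(1/12)*(-1774/13) + 18951 = -887/156 + 18951 = 2955469/156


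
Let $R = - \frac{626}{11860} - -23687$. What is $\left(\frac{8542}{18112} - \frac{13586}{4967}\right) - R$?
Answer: $- \frac{3159409102112307}{133369115680} \approx -23689.0$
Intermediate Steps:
$R = \frac{140463597}{5930}$ ($R = \left(-626\right) \frac{1}{11860} + 23687 = - \frac{313}{5930} + 23687 = \frac{140463597}{5930} \approx 23687.0$)
$\left(\frac{8542}{18112} - \frac{13586}{4967}\right) - R = \left(\frac{8542}{18112} - \frac{13586}{4967}\right) - \frac{140463597}{5930} = \left(8542 \cdot \frac{1}{18112} - \frac{13586}{4967}\right) - \frac{140463597}{5930} = \left(\frac{4271}{9056} - \frac{13586}{4967}\right) - \frac{140463597}{5930} = - \frac{101820759}{44981152} - \frac{140463597}{5930} = - \frac{3159409102112307}{133369115680}$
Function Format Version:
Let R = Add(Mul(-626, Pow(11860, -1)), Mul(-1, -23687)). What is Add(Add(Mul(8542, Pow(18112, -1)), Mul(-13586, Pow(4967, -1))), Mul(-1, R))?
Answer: Rational(-3159409102112307, 133369115680) ≈ -23689.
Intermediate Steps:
R = Rational(140463597, 5930) (R = Add(Mul(-626, Rational(1, 11860)), 23687) = Add(Rational(-313, 5930), 23687) = Rational(140463597, 5930) ≈ 23687.)
Add(Add(Mul(8542, Pow(18112, -1)), Mul(-13586, Pow(4967, -1))), Mul(-1, R)) = Add(Add(Mul(8542, Pow(18112, -1)), Mul(-13586, Pow(4967, -1))), Mul(-1, Rational(140463597, 5930))) = Add(Add(Mul(8542, Rational(1, 18112)), Mul(-13586, Rational(1, 4967))), Rational(-140463597, 5930)) = Add(Add(Rational(4271, 9056), Rational(-13586, 4967)), Rational(-140463597, 5930)) = Add(Rational(-101820759, 44981152), Rational(-140463597, 5930)) = Rational(-3159409102112307, 133369115680)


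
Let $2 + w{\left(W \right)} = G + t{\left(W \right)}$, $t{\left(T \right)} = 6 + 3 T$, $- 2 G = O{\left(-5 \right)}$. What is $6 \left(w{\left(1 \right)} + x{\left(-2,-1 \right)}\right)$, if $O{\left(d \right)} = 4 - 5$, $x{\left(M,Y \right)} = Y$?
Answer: $39$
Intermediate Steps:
$O{\left(d \right)} = -1$ ($O{\left(d \right)} = 4 - 5 = -1$)
$G = \frac{1}{2}$ ($G = \left(- \frac{1}{2}\right) \left(-1\right) = \frac{1}{2} \approx 0.5$)
$w{\left(W \right)} = \frac{9}{2} + 3 W$ ($w{\left(W \right)} = -2 + \left(\frac{1}{2} + \left(6 + 3 W\right)\right) = -2 + \left(\frac{13}{2} + 3 W\right) = \frac{9}{2} + 3 W$)
$6 \left(w{\left(1 \right)} + x{\left(-2,-1 \right)}\right) = 6 \left(\left(\frac{9}{2} + 3 \cdot 1\right) - 1\right) = 6 \left(\left(\frac{9}{2} + 3\right) - 1\right) = 6 \left(\frac{15}{2} - 1\right) = 6 \cdot \frac{13}{2} = 39$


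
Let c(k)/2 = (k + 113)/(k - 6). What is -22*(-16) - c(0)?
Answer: 1169/3 ≈ 389.67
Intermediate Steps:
c(k) = 2*(113 + k)/(-6 + k) (c(k) = 2*((k + 113)/(k - 6)) = 2*((113 + k)/(-6 + k)) = 2*(113 + k)/(-6 + k))
-22*(-16) - c(0) = -22*(-16) - 2*(113 + 0)/(-6 + 0) = 352 - 2*113/(-6) = 352 - 2*(-1)*113/6 = 352 - 1*(-113/3) = 352 + 113/3 = 1169/3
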